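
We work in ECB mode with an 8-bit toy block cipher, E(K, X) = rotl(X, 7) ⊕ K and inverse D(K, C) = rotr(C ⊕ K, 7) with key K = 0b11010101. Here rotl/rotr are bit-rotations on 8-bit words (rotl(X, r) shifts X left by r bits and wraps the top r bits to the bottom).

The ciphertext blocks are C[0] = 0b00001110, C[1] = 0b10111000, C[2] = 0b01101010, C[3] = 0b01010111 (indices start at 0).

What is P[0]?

P[0] = 0b10110111

ECB decryption: P_i = D(K, C_i).
P[0]: D(K, 0b00001110) = 0b10110111.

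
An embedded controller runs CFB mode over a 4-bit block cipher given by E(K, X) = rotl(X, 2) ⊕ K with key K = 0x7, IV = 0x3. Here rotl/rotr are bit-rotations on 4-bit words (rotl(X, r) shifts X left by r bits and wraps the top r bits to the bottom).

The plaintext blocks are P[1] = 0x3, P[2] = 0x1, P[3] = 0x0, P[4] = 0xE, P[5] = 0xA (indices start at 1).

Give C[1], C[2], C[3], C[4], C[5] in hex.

C[1] = 0x8, C[2] = 0x4, C[3] = 0x6, C[4] = 0x0, C[5] = 0xD

CFB encryption: C_i = P_i ⊕ E(K, C_{i−1}), with C_{0} = IV.
C[1]: E(K, 0x3) = 0xB; 0x3 ⊕ 0xB = 0x8.
C[2]: E(K, 0x8) = 0x5; 0x1 ⊕ 0x5 = 0x4.
C[3]: E(K, 0x4) = 0x6; 0x0 ⊕ 0x6 = 0x6.
C[4]: E(K, 0x6) = 0xE; 0xE ⊕ 0xE = 0x0.
C[5]: E(K, 0x0) = 0x7; 0xA ⊕ 0x7 = 0xD.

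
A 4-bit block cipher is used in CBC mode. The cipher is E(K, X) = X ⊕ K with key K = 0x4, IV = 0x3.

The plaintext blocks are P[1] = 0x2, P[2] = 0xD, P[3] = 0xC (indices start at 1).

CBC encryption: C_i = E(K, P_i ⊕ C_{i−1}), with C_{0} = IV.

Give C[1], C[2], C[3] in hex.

C[1]: P[1] ⊕ 0x3 = 0x1; E(K, 0x1) = 0x5.
C[2]: P[2] ⊕ 0x5 = 0x8; E(K, 0x8) = 0xC.
C[3]: P[3] ⊕ 0xC = 0x0; E(K, 0x0) = 0x4.

C[1] = 0x5, C[2] = 0xC, C[3] = 0x4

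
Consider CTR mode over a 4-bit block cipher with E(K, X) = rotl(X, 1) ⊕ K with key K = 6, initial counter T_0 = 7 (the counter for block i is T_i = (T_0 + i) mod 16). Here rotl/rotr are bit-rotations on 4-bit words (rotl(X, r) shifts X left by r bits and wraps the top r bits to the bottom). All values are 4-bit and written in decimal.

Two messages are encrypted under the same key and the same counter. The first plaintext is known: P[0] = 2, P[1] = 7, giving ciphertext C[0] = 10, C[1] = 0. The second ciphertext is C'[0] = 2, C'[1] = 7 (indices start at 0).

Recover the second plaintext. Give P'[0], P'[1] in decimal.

P'[0] = 10, P'[1] = 0

In CTR with a reused counter, both messages share the same keystream S_i, so C_i ⊕ C'_i = P_i ⊕ P'_i and thus P'_i = P_i ⊕ C_i ⊕ C'_i.
P'[0]: 2 ⊕ 10 ⊕ 2 = 10.
P'[1]: 7 ⊕ 0 ⊕ 7 = 0.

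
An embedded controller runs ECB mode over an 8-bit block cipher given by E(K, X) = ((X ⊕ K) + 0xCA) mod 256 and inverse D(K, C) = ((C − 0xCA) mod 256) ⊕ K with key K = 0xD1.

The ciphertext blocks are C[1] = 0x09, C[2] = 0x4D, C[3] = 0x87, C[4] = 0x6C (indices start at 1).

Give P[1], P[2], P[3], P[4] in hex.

P[1] = 0xEE, P[2] = 0x52, P[3] = 0x6C, P[4] = 0x73

ECB decryption: P_i = D(K, C_i).
P[1]: D(K, 0x09) = 0xEE.
P[2]: D(K, 0x4D) = 0x52.
P[3]: D(K, 0x87) = 0x6C.
P[4]: D(K, 0x6C) = 0x73.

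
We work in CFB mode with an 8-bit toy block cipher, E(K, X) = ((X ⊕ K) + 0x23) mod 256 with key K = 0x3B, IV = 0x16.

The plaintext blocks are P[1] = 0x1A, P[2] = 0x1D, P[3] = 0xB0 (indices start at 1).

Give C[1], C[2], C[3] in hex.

CFB encryption: C_i = P_i ⊕ E(K, C_{i−1}), with C_{0} = IV.
C[1]: E(K, 0x16) = 0x50; 0x1A ⊕ 0x50 = 0x4A.
C[2]: E(K, 0x4A) = 0x94; 0x1D ⊕ 0x94 = 0x89.
C[3]: E(K, 0x89) = 0xD5; 0xB0 ⊕ 0xD5 = 0x65.

C[1] = 0x4A, C[2] = 0x89, C[3] = 0x65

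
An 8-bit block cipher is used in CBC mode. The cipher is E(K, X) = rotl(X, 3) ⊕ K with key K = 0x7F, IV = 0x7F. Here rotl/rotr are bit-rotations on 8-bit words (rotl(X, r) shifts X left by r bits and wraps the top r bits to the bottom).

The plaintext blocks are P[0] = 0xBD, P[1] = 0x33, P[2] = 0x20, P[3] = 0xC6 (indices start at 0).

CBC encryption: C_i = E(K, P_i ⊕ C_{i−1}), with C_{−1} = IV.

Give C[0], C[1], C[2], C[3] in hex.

C[0] = 0x69, C[1] = 0xAD, C[2] = 0x13, C[3] = 0xD1

C[0]: P[0] ⊕ 0x7F = 0xC2; E(K, 0xC2) = 0x69.
C[1]: P[1] ⊕ 0x69 = 0x5A; E(K, 0x5A) = 0xAD.
C[2]: P[2] ⊕ 0xAD = 0x8D; E(K, 0x8D) = 0x13.
C[3]: P[3] ⊕ 0x13 = 0xD5; E(K, 0xD5) = 0xD1.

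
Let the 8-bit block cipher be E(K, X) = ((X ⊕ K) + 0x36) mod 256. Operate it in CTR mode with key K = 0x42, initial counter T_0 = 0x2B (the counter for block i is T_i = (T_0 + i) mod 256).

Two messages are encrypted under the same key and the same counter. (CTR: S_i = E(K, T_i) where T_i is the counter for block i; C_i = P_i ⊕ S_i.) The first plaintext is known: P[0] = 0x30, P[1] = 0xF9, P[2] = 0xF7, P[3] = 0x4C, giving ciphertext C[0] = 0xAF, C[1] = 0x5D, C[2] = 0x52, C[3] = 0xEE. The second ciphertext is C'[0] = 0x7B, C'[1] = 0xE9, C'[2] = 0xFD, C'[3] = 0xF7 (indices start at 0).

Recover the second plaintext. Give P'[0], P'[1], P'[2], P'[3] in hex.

P'[0] = 0xE4, P'[1] = 0x4D, P'[2] = 0x58, P'[3] = 0x55

In CTR with a reused counter, both messages share the same keystream S_i, so C_i ⊕ C'_i = P_i ⊕ P'_i and thus P'_i = P_i ⊕ C_i ⊕ C'_i.
P'[0]: 0x30 ⊕ 0xAF ⊕ 0x7B = 0xE4.
P'[1]: 0xF9 ⊕ 0x5D ⊕ 0xE9 = 0x4D.
P'[2]: 0xF7 ⊕ 0x52 ⊕ 0xFD = 0x58.
P'[3]: 0x4C ⊕ 0xEE ⊕ 0xF7 = 0x55.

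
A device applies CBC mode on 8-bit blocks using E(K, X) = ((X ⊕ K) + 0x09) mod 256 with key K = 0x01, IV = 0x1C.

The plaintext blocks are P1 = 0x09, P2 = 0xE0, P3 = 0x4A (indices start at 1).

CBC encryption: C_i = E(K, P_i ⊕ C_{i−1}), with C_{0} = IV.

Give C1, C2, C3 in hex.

C1 = 0x1D, C2 = 0x05, C3 = 0x57

C1: P1 ⊕ 0x1C = 0x15; E(K, 0x15) = 0x1D.
C2: P2 ⊕ 0x1D = 0xFD; E(K, 0xFD) = 0x05.
C3: P3 ⊕ 0x05 = 0x4F; E(K, 0x4F) = 0x57.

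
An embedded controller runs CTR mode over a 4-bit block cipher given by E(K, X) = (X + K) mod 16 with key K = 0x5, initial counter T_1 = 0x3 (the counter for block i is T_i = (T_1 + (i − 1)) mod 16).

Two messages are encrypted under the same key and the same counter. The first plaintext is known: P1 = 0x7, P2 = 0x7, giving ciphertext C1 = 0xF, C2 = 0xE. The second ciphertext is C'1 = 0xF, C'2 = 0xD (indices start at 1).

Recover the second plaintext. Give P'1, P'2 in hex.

In CTR with a reused counter, both messages share the same keystream S_i, so C_i ⊕ C'_i = P_i ⊕ P'_i and thus P'_i = P_i ⊕ C_i ⊕ C'_i.
P'1: 0x7 ⊕ 0xF ⊕ 0xF = 0x7.
P'2: 0x7 ⊕ 0xE ⊕ 0xD = 0x4.

P'1 = 0x7, P'2 = 0x4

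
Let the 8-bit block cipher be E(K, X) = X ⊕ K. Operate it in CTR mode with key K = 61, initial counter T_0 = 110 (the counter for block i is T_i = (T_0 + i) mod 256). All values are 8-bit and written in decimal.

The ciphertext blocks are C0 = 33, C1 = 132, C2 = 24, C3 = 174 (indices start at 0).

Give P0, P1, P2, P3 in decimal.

CTR decryption: S_i = E(K, T_i) where T_i is the counter for block i; P_i = C_i ⊕ S_i.
P0: T = 110, S = E(K, T) = 83; 33 ⊕ 83 = 114.
P1: T = 111, S = E(K, T) = 82; 132 ⊕ 82 = 214.
P2: T = 112, S = E(K, T) = 77; 24 ⊕ 77 = 85.
P3: T = 113, S = E(K, T) = 76; 174 ⊕ 76 = 226.

P0 = 114, P1 = 214, P2 = 85, P3 = 226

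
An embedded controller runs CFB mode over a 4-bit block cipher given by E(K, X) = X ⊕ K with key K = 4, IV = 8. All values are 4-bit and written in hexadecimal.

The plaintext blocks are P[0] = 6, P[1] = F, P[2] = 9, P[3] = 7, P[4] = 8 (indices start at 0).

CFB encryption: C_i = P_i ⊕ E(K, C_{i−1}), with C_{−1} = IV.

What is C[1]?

C[0]: E(K, 8) = C; 6 ⊕ C = A.
C[1]: E(K, A) = E; F ⊕ E = 1.

C[1] = 1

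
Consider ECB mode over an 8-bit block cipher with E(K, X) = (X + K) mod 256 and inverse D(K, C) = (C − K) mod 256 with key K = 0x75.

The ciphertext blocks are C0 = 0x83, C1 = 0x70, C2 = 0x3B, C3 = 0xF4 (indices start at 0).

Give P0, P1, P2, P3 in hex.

ECB decryption: P_i = D(K, C_i).
P0: D(K, 0x83) = 0x0E.
P1: D(K, 0x70) = 0xFB.
P2: D(K, 0x3B) = 0xC6.
P3: D(K, 0xF4) = 0x7F.

P0 = 0x0E, P1 = 0xFB, P2 = 0xC6, P3 = 0x7F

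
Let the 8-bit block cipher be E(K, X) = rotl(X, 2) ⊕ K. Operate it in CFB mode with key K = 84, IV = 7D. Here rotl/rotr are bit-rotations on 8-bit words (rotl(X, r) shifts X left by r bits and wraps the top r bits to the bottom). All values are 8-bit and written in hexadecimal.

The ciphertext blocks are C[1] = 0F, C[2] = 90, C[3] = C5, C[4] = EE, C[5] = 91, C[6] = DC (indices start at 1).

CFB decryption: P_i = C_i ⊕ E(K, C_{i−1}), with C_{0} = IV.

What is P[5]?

P[5]: E(K, EE) = 3F; 91 ⊕ 3F = AE.

P[5] = AE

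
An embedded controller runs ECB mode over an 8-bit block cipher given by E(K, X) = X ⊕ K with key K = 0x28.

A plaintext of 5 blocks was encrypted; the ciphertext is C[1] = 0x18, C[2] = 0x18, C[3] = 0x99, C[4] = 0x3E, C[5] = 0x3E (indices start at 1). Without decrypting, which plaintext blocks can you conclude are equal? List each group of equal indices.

ECB encrypts each block independently with the same key, so equal ciphertext blocks imply equal plaintext blocks.
C[1] = C[2] = 0x18, so P[1] = P[2].
C[4] = C[5] = 0x3E, so P[4] = P[5].

P[1] = P[2]; P[4] = P[5]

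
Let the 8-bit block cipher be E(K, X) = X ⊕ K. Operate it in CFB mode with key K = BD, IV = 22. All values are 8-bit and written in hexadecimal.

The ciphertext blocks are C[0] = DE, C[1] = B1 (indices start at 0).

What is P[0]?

P[0] = 41

CFB decryption: P_i = C_i ⊕ E(K, C_{i−1}), with C_{−1} = IV.
P[0]: E(K, 22) = 9F; DE ⊕ 9F = 41.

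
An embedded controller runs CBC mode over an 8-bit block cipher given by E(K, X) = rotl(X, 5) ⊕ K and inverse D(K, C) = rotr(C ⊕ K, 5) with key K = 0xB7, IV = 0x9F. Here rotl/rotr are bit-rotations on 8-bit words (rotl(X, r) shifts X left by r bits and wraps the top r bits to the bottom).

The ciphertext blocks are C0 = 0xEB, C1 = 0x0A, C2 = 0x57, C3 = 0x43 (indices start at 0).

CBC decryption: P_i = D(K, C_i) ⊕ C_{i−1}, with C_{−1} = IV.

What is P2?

P2: D(K, 0x57) = 0x07; 0x07 ⊕ 0x0A = 0x0D.

P2 = 0x0D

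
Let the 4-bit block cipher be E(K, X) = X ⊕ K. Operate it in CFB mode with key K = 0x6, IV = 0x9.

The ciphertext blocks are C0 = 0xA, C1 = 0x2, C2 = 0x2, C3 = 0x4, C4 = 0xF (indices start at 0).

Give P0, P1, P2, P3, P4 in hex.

P0 = 0x5, P1 = 0xE, P2 = 0x6, P3 = 0x0, P4 = 0xD

CFB decryption: P_i = C_i ⊕ E(K, C_{i−1}), with C_{−1} = IV.
P0: E(K, 0x9) = 0xF; 0xA ⊕ 0xF = 0x5.
P1: E(K, 0xA) = 0xC; 0x2 ⊕ 0xC = 0xE.
P2: E(K, 0x2) = 0x4; 0x2 ⊕ 0x4 = 0x6.
P3: E(K, 0x2) = 0x4; 0x4 ⊕ 0x4 = 0x0.
P4: E(K, 0x4) = 0x2; 0xF ⊕ 0x2 = 0xD.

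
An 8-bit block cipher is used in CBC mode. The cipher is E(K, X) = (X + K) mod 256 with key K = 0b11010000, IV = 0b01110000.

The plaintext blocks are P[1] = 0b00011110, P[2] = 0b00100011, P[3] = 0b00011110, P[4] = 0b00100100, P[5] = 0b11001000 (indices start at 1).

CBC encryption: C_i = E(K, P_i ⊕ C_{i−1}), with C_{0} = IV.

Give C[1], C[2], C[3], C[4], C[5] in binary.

C[1]: P[1] ⊕ 0b01110000 = 0b01101110; E(K, 0b01101110) = 0b00111110.
C[2]: P[2] ⊕ 0b00111110 = 0b00011101; E(K, 0b00011101) = 0b11101101.
C[3]: P[3] ⊕ 0b11101101 = 0b11110011; E(K, 0b11110011) = 0b11000011.
C[4]: P[4] ⊕ 0b11000011 = 0b11100111; E(K, 0b11100111) = 0b10110111.
C[5]: P[5] ⊕ 0b10110111 = 0b01111111; E(K, 0b01111111) = 0b01001111.

C[1] = 0b00111110, C[2] = 0b11101101, C[3] = 0b11000011, C[4] = 0b10110111, C[5] = 0b01001111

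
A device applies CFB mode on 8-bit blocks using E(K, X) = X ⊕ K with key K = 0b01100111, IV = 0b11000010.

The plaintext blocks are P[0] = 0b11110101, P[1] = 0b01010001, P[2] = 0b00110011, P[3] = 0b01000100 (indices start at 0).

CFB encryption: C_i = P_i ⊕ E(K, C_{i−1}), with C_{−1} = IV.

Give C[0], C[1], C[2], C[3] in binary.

C[0] = 0b01010000, C[1] = 0b01100110, C[2] = 0b00110010, C[3] = 0b00010001

C[0]: E(K, 0b11000010) = 0b10100101; 0b11110101 ⊕ 0b10100101 = 0b01010000.
C[1]: E(K, 0b01010000) = 0b00110111; 0b01010001 ⊕ 0b00110111 = 0b01100110.
C[2]: E(K, 0b01100110) = 0b00000001; 0b00110011 ⊕ 0b00000001 = 0b00110010.
C[3]: E(K, 0b00110010) = 0b01010101; 0b01000100 ⊕ 0b01010101 = 0b00010001.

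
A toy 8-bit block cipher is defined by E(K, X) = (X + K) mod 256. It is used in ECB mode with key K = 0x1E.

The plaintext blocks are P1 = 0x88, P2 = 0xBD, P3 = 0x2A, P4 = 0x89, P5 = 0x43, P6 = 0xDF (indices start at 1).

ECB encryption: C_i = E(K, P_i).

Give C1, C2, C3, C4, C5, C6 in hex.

C1 = 0xA6, C2 = 0xDB, C3 = 0x48, C4 = 0xA7, C5 = 0x61, C6 = 0xFD

C1: E(K, 0x88) = 0xA6.
C2: E(K, 0xBD) = 0xDB.
C3: E(K, 0x2A) = 0x48.
C4: E(K, 0x89) = 0xA7.
C5: E(K, 0x43) = 0x61.
C6: E(K, 0xDF) = 0xFD.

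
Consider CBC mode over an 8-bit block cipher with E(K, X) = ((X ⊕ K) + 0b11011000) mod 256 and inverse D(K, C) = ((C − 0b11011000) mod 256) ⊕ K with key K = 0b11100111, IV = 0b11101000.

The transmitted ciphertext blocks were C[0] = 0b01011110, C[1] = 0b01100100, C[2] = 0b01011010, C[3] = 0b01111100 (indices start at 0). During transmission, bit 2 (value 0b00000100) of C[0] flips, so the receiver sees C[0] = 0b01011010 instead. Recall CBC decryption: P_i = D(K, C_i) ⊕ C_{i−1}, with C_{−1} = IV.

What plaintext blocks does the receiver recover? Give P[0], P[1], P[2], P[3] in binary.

P[0] = 0b10001101, P[1] = 0b00110001, P[2] = 0b00000001, P[3] = 0b00011001

Only C[0] changed, to 0b01011010. In CBC, a change in C_i garbles P_i and flips the same bit in P_{i+1}. Decrypting the received ciphertext:
P[0]: D(K, 0b01011010) = 0b01100101; 0b01100101 ⊕ 0b11101000 = 0b10001101.
P[1]: D(K, 0b01100100) = 0b01101011; 0b01101011 ⊕ 0b01011010 = 0b00110001.
P[2]: D(K, 0b01011010) = 0b01100101; 0b01100101 ⊕ 0b01100100 = 0b00000001.
P[3]: D(K, 0b01111100) = 0b01000011; 0b01000011 ⊕ 0b01011010 = 0b00011001.
Blocks that differ from the original plaintext: P[0], P[1].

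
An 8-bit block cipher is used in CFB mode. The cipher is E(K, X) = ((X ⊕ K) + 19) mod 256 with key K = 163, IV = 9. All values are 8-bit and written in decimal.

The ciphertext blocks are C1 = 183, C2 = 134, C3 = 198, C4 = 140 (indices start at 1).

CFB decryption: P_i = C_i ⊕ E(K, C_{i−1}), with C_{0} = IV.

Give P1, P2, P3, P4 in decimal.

P1 = 10, P2 = 161, P3 = 254, P4 = 244

P1: E(K, 9) = 189; 183 ⊕ 189 = 10.
P2: E(K, 183) = 39; 134 ⊕ 39 = 161.
P3: E(K, 134) = 56; 198 ⊕ 56 = 254.
P4: E(K, 198) = 120; 140 ⊕ 120 = 244.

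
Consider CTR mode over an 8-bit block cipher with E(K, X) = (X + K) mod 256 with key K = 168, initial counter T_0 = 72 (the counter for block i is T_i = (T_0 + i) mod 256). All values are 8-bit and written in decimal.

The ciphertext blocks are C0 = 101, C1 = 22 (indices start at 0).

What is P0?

CTR decryption: S_i = E(K, T_i) where T_i is the counter for block i; P_i = C_i ⊕ S_i.
P0: T = 72, S = E(K, T) = 240; 101 ⊕ 240 = 149.

P0 = 149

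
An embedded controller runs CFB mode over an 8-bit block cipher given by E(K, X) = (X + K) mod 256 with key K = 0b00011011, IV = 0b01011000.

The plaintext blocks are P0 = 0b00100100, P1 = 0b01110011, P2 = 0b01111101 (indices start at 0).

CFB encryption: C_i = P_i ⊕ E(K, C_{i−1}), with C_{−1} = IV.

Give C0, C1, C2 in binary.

C0 = 0b01010111, C1 = 0b00000001, C2 = 0b01100001

C0: E(K, 0b01011000) = 0b01110011; 0b00100100 ⊕ 0b01110011 = 0b01010111.
C1: E(K, 0b01010111) = 0b01110010; 0b01110011 ⊕ 0b01110010 = 0b00000001.
C2: E(K, 0b00000001) = 0b00011100; 0b01111101 ⊕ 0b00011100 = 0b01100001.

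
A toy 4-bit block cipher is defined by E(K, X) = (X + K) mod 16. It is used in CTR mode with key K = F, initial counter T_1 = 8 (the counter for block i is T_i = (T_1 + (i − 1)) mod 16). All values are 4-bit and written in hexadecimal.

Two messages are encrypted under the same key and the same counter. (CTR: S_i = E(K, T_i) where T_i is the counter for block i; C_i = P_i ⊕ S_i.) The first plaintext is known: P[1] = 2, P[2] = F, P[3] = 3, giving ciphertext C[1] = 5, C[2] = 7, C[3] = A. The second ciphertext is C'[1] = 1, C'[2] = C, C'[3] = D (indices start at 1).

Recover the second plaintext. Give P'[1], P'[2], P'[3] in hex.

P'[1] = 6, P'[2] = 4, P'[3] = 4

In CTR with a reused counter, both messages share the same keystream S_i, so C_i ⊕ C'_i = P_i ⊕ P'_i and thus P'_i = P_i ⊕ C_i ⊕ C'_i.
P'[1]: 2 ⊕ 5 ⊕ 1 = 6.
P'[2]: F ⊕ 7 ⊕ C = 4.
P'[3]: 3 ⊕ A ⊕ D = 4.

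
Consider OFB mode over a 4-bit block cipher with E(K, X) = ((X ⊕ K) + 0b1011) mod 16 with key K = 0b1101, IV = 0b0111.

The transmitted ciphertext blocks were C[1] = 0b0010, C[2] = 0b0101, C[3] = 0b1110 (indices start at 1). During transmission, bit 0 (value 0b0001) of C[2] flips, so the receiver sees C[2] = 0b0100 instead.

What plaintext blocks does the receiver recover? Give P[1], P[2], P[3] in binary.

OFB decryption: S_i = E(K, S_{i−1}) with S_{0} = IV; P_i = C_i ⊕ S_i.
Only C[2] changed, to 0b0100. In OFB, a change in C_i flips the same bit in P_i only; the keystream is unaffected. Decrypting the received ciphertext:
P[1]: S = E(K, 0b0111) = 0b0101; 0b0010 ⊕ 0b0101 = 0b0111.
P[2]: S = E(K, 0b0101) = 0b0011; 0b0100 ⊕ 0b0011 = 0b0111.
P[3]: S = E(K, 0b0011) = 0b1001; 0b1110 ⊕ 0b1001 = 0b0111.
Blocks that differ from the original plaintext: P[2].

P[1] = 0b0111, P[2] = 0b0111, P[3] = 0b0111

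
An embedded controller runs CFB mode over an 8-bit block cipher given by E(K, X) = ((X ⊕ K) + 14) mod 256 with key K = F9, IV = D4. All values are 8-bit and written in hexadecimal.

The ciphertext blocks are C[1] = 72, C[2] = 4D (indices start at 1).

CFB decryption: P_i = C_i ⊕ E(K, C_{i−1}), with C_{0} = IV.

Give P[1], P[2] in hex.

P[1] = 33, P[2] = D2

P[1]: E(K, D4) = 41; 72 ⊕ 41 = 33.
P[2]: E(K, 72) = 9F; 4D ⊕ 9F = D2.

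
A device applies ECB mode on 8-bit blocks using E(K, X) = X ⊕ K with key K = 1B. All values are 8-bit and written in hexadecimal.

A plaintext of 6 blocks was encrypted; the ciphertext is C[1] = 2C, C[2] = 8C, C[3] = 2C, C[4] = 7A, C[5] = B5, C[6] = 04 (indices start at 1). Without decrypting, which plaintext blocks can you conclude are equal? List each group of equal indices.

P[1] = P[3]

ECB encrypts each block independently with the same key, so equal ciphertext blocks imply equal plaintext blocks.
C[1] = C[3] = 2C, so P[1] = P[3].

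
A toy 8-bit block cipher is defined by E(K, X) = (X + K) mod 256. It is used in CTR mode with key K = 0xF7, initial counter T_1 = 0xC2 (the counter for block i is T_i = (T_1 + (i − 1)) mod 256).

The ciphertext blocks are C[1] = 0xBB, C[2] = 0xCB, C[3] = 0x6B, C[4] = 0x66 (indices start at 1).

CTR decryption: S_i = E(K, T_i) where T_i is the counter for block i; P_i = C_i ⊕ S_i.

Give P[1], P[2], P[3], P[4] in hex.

P[1]: T = 0xC2, S = E(K, T) = 0xB9; 0xBB ⊕ 0xB9 = 0x02.
P[2]: T = 0xC3, S = E(K, T) = 0xBA; 0xCB ⊕ 0xBA = 0x71.
P[3]: T = 0xC4, S = E(K, T) = 0xBB; 0x6B ⊕ 0xBB = 0xD0.
P[4]: T = 0xC5, S = E(K, T) = 0xBC; 0x66 ⊕ 0xBC = 0xDA.

P[1] = 0x02, P[2] = 0x71, P[3] = 0xD0, P[4] = 0xDA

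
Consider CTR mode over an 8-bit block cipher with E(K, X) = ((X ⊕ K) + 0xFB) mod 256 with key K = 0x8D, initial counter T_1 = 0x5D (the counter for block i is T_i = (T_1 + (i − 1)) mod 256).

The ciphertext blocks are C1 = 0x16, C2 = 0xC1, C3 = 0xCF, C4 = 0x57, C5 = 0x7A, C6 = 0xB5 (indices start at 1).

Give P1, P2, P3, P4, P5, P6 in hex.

CTR decryption: S_i = E(K, T_i) where T_i is the counter for block i; P_i = C_i ⊕ S_i.
P1: T = 0x5D, S = E(K, T) = 0xCB; 0x16 ⊕ 0xCB = 0xDD.
P2: T = 0x5E, S = E(K, T) = 0xCE; 0xC1 ⊕ 0xCE = 0x0F.
P3: T = 0x5F, S = E(K, T) = 0xCD; 0xCF ⊕ 0xCD = 0x02.
P4: T = 0x60, S = E(K, T) = 0xE8; 0x57 ⊕ 0xE8 = 0xBF.
P5: T = 0x61, S = E(K, T) = 0xE7; 0x7A ⊕ 0xE7 = 0x9D.
P6: T = 0x62, S = E(K, T) = 0xEA; 0xB5 ⊕ 0xEA = 0x5F.

P1 = 0xDD, P2 = 0x0F, P3 = 0x02, P4 = 0xBF, P5 = 0x9D, P6 = 0x5F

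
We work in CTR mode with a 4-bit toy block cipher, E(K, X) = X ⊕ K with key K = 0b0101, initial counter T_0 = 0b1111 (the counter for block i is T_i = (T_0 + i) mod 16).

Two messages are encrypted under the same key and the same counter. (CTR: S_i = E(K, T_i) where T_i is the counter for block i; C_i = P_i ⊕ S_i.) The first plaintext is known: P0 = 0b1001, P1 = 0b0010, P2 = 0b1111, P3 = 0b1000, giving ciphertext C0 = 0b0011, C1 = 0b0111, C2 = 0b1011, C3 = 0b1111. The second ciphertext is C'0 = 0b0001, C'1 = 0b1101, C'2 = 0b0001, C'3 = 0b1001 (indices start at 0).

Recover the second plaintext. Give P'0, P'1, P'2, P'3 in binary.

P'0 = 0b1011, P'1 = 0b1000, P'2 = 0b0101, P'3 = 0b1110

In CTR with a reused counter, both messages share the same keystream S_i, so C_i ⊕ C'_i = P_i ⊕ P'_i and thus P'_i = P_i ⊕ C_i ⊕ C'_i.
P'0: 0b1001 ⊕ 0b0011 ⊕ 0b0001 = 0b1011.
P'1: 0b0010 ⊕ 0b0111 ⊕ 0b1101 = 0b1000.
P'2: 0b1111 ⊕ 0b1011 ⊕ 0b0001 = 0b0101.
P'3: 0b1000 ⊕ 0b1111 ⊕ 0b1001 = 0b1110.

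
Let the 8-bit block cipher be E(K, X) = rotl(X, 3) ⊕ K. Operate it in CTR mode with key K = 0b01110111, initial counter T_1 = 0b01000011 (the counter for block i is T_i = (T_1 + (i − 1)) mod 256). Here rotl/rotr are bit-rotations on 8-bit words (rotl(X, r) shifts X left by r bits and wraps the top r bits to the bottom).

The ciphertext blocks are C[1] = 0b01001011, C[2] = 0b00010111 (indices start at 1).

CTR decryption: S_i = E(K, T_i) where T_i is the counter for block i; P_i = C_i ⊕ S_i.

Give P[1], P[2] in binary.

P[1]: T = 0b01000011, S = E(K, T) = 0b01101101; 0b01001011 ⊕ 0b01101101 = 0b00100110.
P[2]: T = 0b01000100, S = E(K, T) = 0b01010101; 0b00010111 ⊕ 0b01010101 = 0b01000010.

P[1] = 0b00100110, P[2] = 0b01000010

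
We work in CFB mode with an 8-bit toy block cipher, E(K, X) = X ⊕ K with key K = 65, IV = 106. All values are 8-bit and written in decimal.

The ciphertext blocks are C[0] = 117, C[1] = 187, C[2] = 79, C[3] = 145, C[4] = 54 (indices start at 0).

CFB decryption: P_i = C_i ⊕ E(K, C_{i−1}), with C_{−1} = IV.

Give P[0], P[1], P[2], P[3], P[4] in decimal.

P[0] = 94, P[1] = 143, P[2] = 181, P[3] = 159, P[4] = 230

P[0]: E(K, 106) = 43; 117 ⊕ 43 = 94.
P[1]: E(K, 117) = 52; 187 ⊕ 52 = 143.
P[2]: E(K, 187) = 250; 79 ⊕ 250 = 181.
P[3]: E(K, 79) = 14; 145 ⊕ 14 = 159.
P[4]: E(K, 145) = 208; 54 ⊕ 208 = 230.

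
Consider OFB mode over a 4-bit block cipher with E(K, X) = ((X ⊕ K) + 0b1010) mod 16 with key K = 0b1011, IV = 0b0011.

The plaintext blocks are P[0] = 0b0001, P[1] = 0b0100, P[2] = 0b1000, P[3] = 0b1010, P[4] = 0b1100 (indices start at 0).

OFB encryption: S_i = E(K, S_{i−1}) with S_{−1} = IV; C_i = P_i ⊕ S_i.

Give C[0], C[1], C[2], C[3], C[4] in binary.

C[0]: S = E(K, 0b0011) = 0b0010; 0b0001 ⊕ 0b0010 = 0b0011.
C[1]: S = E(K, 0b0010) = 0b0011; 0b0100 ⊕ 0b0011 = 0b0111.
C[2]: S = E(K, 0b0011) = 0b0010; 0b1000 ⊕ 0b0010 = 0b1010.
C[3]: S = E(K, 0b0010) = 0b0011; 0b1010 ⊕ 0b0011 = 0b1001.
C[4]: S = E(K, 0b0011) = 0b0010; 0b1100 ⊕ 0b0010 = 0b1110.

C[0] = 0b0011, C[1] = 0b0111, C[2] = 0b1010, C[3] = 0b1001, C[4] = 0b1110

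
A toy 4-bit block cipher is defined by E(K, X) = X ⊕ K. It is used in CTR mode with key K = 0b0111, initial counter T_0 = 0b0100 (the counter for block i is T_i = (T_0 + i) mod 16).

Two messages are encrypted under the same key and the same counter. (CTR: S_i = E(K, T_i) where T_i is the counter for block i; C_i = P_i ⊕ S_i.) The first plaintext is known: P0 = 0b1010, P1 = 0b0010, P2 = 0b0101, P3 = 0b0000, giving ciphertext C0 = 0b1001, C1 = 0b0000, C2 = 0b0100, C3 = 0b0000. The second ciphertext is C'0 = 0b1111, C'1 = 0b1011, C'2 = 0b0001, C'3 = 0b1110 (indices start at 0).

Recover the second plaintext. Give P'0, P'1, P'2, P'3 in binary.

P'0 = 0b1100, P'1 = 0b1001, P'2 = 0b0000, P'3 = 0b1110

In CTR with a reused counter, both messages share the same keystream S_i, so C_i ⊕ C'_i = P_i ⊕ P'_i and thus P'_i = P_i ⊕ C_i ⊕ C'_i.
P'0: 0b1010 ⊕ 0b1001 ⊕ 0b1111 = 0b1100.
P'1: 0b0010 ⊕ 0b0000 ⊕ 0b1011 = 0b1001.
P'2: 0b0101 ⊕ 0b0100 ⊕ 0b0001 = 0b0000.
P'3: 0b0000 ⊕ 0b0000 ⊕ 0b1110 = 0b1110.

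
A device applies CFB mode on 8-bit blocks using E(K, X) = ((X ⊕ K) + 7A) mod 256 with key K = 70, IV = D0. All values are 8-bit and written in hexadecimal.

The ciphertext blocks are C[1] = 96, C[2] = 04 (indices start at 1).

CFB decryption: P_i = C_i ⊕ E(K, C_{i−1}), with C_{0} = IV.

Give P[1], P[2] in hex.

P[1]: E(K, D0) = 1A; 96 ⊕ 1A = 8C.
P[2]: E(K, 96) = 60; 04 ⊕ 60 = 64.

P[1] = 8C, P[2] = 64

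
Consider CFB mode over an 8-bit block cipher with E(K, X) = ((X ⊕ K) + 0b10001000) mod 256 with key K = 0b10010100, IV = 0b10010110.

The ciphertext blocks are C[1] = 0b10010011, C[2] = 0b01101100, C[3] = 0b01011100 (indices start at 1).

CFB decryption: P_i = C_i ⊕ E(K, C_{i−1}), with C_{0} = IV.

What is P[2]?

P[2]: E(K, 0b10010011) = 0b10001111; 0b01101100 ⊕ 0b10001111 = 0b11100011.

P[2] = 0b11100011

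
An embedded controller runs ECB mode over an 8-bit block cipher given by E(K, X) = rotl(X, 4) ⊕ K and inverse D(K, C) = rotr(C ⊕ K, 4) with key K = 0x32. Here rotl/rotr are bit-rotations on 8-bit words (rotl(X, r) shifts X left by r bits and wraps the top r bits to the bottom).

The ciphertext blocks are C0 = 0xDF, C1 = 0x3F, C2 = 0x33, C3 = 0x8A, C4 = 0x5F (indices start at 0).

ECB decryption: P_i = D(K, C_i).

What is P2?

P2: D(K, 0x33) = 0x10.

P2 = 0x10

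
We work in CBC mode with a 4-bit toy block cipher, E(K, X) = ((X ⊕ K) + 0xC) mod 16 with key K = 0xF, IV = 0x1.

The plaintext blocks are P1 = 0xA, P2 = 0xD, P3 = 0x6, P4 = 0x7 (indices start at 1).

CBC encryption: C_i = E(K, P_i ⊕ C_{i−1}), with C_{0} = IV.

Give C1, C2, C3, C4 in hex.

C1: P1 ⊕ 0x1 = 0xB; E(K, 0xB) = 0x0.
C2: P2 ⊕ 0x0 = 0xD; E(K, 0xD) = 0xE.
C3: P3 ⊕ 0xE = 0x8; E(K, 0x8) = 0x3.
C4: P4 ⊕ 0x3 = 0x4; E(K, 0x4) = 0x7.

C1 = 0x0, C2 = 0xE, C3 = 0x3, C4 = 0x7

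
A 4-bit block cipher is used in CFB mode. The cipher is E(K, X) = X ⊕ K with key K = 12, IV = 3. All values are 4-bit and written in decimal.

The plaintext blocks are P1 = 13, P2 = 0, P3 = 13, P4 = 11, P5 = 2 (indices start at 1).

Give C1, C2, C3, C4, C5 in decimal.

CFB encryption: C_i = P_i ⊕ E(K, C_{i−1}), with C_{0} = IV.
C1: E(K, 3) = 15; 13 ⊕ 15 = 2.
C2: E(K, 2) = 14; 0 ⊕ 14 = 14.
C3: E(K, 14) = 2; 13 ⊕ 2 = 15.
C4: E(K, 15) = 3; 11 ⊕ 3 = 8.
C5: E(K, 8) = 4; 2 ⊕ 4 = 6.

C1 = 2, C2 = 14, C3 = 15, C4 = 8, C5 = 6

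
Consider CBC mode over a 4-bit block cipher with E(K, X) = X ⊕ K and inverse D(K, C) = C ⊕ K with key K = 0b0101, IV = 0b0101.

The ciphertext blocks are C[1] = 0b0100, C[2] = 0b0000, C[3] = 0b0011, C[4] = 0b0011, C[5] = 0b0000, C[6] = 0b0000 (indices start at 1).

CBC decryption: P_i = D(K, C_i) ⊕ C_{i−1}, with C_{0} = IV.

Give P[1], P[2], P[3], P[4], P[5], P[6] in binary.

P[1]: D(K, 0b0100) = 0b0001; 0b0001 ⊕ 0b0101 = 0b0100.
P[2]: D(K, 0b0000) = 0b0101; 0b0101 ⊕ 0b0100 = 0b0001.
P[3]: D(K, 0b0011) = 0b0110; 0b0110 ⊕ 0b0000 = 0b0110.
P[4]: D(K, 0b0011) = 0b0110; 0b0110 ⊕ 0b0011 = 0b0101.
P[5]: D(K, 0b0000) = 0b0101; 0b0101 ⊕ 0b0011 = 0b0110.
P[6]: D(K, 0b0000) = 0b0101; 0b0101 ⊕ 0b0000 = 0b0101.

P[1] = 0b0100, P[2] = 0b0001, P[3] = 0b0110, P[4] = 0b0101, P[5] = 0b0110, P[6] = 0b0101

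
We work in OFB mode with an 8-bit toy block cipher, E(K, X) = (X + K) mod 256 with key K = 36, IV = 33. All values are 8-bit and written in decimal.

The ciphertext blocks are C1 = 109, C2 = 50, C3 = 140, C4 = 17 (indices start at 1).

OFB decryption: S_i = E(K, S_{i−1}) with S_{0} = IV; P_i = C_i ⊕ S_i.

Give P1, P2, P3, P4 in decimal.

P1: S = E(K, 33) = 69; 109 ⊕ 69 = 40.
P2: S = E(K, 69) = 105; 50 ⊕ 105 = 91.
P3: S = E(K, 105) = 141; 140 ⊕ 141 = 1.
P4: S = E(K, 141) = 177; 17 ⊕ 177 = 160.

P1 = 40, P2 = 91, P3 = 1, P4 = 160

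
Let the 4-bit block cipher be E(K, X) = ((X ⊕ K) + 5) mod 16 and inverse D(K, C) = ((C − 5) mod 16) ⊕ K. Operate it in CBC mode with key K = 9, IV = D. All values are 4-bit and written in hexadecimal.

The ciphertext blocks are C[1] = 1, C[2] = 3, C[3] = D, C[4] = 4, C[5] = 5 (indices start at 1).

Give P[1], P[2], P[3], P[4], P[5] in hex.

P[1] = 8, P[2] = 6, P[3] = 2, P[4] = B, P[5] = D

CBC decryption: P_i = D(K, C_i) ⊕ C_{i−1}, with C_{0} = IV.
P[1]: D(K, 1) = 5; 5 ⊕ D = 8.
P[2]: D(K, 3) = 7; 7 ⊕ 1 = 6.
P[3]: D(K, D) = 1; 1 ⊕ 3 = 2.
P[4]: D(K, 4) = 6; 6 ⊕ D = B.
P[5]: D(K, 5) = 9; 9 ⊕ 4 = D.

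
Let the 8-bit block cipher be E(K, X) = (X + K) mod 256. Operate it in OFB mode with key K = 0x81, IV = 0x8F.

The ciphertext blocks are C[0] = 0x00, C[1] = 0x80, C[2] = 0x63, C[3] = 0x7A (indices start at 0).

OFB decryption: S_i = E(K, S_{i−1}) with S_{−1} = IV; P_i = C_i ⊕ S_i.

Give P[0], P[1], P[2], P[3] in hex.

P[0] = 0x10, P[1] = 0x11, P[2] = 0x71, P[3] = 0xE9

P[0]: S = E(K, 0x8F) = 0x10; 0x00 ⊕ 0x10 = 0x10.
P[1]: S = E(K, 0x10) = 0x91; 0x80 ⊕ 0x91 = 0x11.
P[2]: S = E(K, 0x91) = 0x12; 0x63 ⊕ 0x12 = 0x71.
P[3]: S = E(K, 0x12) = 0x93; 0x7A ⊕ 0x93 = 0xE9.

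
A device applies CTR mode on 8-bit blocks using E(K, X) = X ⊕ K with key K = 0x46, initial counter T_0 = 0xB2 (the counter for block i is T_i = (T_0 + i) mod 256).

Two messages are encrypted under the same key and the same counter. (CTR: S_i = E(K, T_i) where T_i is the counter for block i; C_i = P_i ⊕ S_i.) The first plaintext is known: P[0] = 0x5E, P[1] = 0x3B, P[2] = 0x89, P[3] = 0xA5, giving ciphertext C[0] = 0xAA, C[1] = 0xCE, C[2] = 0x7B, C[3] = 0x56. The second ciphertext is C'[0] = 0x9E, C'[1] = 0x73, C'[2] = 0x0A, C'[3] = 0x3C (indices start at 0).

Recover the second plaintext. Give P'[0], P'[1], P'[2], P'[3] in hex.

P'[0] = 0x6A, P'[1] = 0x86, P'[2] = 0xF8, P'[3] = 0xCF

In CTR with a reused counter, both messages share the same keystream S_i, so C_i ⊕ C'_i = P_i ⊕ P'_i and thus P'_i = P_i ⊕ C_i ⊕ C'_i.
P'[0]: 0x5E ⊕ 0xAA ⊕ 0x9E = 0x6A.
P'[1]: 0x3B ⊕ 0xCE ⊕ 0x73 = 0x86.
P'[2]: 0x89 ⊕ 0x7B ⊕ 0x0A = 0xF8.
P'[3]: 0xA5 ⊕ 0x56 ⊕ 0x3C = 0xCF.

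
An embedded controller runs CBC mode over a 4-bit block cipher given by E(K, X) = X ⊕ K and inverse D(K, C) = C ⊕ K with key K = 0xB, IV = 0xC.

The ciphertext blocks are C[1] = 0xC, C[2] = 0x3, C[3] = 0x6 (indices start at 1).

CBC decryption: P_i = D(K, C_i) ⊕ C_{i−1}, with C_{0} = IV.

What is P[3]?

P[3] = 0xE

P[3]: D(K, 0x6) = 0xD; 0xD ⊕ 0x3 = 0xE.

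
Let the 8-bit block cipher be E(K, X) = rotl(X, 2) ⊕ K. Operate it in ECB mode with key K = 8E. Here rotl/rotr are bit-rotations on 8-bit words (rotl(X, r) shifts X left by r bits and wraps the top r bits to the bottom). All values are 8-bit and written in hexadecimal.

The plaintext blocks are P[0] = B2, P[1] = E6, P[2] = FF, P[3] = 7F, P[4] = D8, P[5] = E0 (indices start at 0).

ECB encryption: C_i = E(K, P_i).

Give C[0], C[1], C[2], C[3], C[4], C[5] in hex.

C[0]: E(K, B2) = 44.
C[1]: E(K, E6) = 15.
C[2]: E(K, FF) = 71.
C[3]: E(K, 7F) = 73.
C[4]: E(K, D8) = ED.
C[5]: E(K, E0) = 0D.

C[0] = 44, C[1] = 15, C[2] = 71, C[3] = 73, C[4] = ED, C[5] = 0D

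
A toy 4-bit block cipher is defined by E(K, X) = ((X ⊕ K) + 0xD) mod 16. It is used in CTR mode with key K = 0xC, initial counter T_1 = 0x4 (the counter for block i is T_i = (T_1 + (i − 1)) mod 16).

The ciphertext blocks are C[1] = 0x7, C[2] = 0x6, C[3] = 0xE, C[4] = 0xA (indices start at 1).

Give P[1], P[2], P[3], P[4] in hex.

CTR decryption: S_i = E(K, T_i) where T_i is the counter for block i; P_i = C_i ⊕ S_i.
P[1]: T = 0x4, S = E(K, T) = 0x5; 0x7 ⊕ 0x5 = 0x2.
P[2]: T = 0x5, S = E(K, T) = 0x6; 0x6 ⊕ 0x6 = 0x0.
P[3]: T = 0x6, S = E(K, T) = 0x7; 0xE ⊕ 0x7 = 0x9.
P[4]: T = 0x7, S = E(K, T) = 0x8; 0xA ⊕ 0x8 = 0x2.

P[1] = 0x2, P[2] = 0x0, P[3] = 0x9, P[4] = 0x2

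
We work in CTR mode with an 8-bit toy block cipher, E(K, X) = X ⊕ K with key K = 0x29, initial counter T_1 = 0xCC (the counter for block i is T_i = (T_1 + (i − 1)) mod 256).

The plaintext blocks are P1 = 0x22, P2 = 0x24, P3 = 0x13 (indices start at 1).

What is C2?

C2 = 0xC0

CTR encryption: S_i = E(K, T_i) where T_i is the counter for block i; C_i = P_i ⊕ S_i.
C1: T = 0xCC, S = E(K, T) = 0xE5; 0x22 ⊕ 0xE5 = 0xC7.
C2: T = 0xCD, S = E(K, T) = 0xE4; 0x24 ⊕ 0xE4 = 0xC0.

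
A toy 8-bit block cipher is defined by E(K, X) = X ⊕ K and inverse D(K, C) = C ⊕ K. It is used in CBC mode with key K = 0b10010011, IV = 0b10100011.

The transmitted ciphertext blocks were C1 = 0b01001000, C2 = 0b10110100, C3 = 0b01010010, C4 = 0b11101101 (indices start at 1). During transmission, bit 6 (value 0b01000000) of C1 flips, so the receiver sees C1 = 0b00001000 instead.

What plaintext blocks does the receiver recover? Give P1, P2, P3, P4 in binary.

CBC decryption: P_i = D(K, C_i) ⊕ C_{i−1}, with C_{0} = IV.
Only C1 changed, to 0b00001000. In CBC, a change in C_i garbles P_i and flips the same bit in P_{i+1}. Decrypting the received ciphertext:
P1: D(K, 0b00001000) = 0b10011011; 0b10011011 ⊕ 0b10100011 = 0b00111000.
P2: D(K, 0b10110100) = 0b00100111; 0b00100111 ⊕ 0b00001000 = 0b00101111.
P3: D(K, 0b01010010) = 0b11000001; 0b11000001 ⊕ 0b10110100 = 0b01110101.
P4: D(K, 0b11101101) = 0b01111110; 0b01111110 ⊕ 0b01010010 = 0b00101100.
Blocks that differ from the original plaintext: P1, P2.

P1 = 0b00111000, P2 = 0b00101111, P3 = 0b01110101, P4 = 0b00101100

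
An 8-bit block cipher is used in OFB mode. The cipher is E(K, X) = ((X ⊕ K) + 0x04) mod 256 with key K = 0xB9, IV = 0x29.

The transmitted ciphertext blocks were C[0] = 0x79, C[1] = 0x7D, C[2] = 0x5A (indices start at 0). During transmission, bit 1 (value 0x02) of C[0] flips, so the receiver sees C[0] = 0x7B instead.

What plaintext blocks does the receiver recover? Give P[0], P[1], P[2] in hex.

OFB decryption: S_i = E(K, S_{i−1}) with S_{−1} = IV; P_i = C_i ⊕ S_i.
Only C[0] changed, to 0x7B. In OFB, a change in C_i flips the same bit in P_i only; the keystream is unaffected. Decrypting the received ciphertext:
P[0]: S = E(K, 0x29) = 0x94; 0x7B ⊕ 0x94 = 0xEF.
P[1]: S = E(K, 0x94) = 0x31; 0x7D ⊕ 0x31 = 0x4C.
P[2]: S = E(K, 0x31) = 0x8C; 0x5A ⊕ 0x8C = 0xD6.
Blocks that differ from the original plaintext: P[0].

P[0] = 0xEF, P[1] = 0x4C, P[2] = 0xD6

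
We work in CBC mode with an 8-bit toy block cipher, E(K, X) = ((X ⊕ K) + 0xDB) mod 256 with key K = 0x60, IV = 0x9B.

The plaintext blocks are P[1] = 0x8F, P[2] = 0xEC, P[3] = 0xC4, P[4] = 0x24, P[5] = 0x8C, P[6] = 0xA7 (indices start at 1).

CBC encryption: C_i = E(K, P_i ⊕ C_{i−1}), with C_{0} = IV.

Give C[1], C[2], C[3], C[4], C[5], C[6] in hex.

C[1]: P[1] ⊕ 0x9B = 0x14; E(K, 0x14) = 0x4F.
C[2]: P[2] ⊕ 0x4F = 0xA3; E(K, 0xA3) = 0x9E.
C[3]: P[3] ⊕ 0x9E = 0x5A; E(K, 0x5A) = 0x15.
C[4]: P[4] ⊕ 0x15 = 0x31; E(K, 0x31) = 0x2C.
C[5]: P[5] ⊕ 0x2C = 0xA0; E(K, 0xA0) = 0x9B.
C[6]: P[6] ⊕ 0x9B = 0x3C; E(K, 0x3C) = 0x37.

C[1] = 0x4F, C[2] = 0x9E, C[3] = 0x15, C[4] = 0x2C, C[5] = 0x9B, C[6] = 0x37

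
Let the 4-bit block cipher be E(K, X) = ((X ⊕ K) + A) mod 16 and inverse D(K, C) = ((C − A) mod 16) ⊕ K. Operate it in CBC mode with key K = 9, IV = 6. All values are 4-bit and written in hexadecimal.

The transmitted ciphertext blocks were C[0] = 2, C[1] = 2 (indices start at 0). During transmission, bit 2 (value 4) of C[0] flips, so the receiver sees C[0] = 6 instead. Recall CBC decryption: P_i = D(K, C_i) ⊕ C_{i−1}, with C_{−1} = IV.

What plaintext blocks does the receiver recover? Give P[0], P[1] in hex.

P[0] = 3, P[1] = 7

Only C[0] changed, to 6. In CBC, a change in C_i garbles P_i and flips the same bit in P_{i+1}. Decrypting the received ciphertext:
P[0]: D(K, 6) = 5; 5 ⊕ 6 = 3.
P[1]: D(K, 2) = 1; 1 ⊕ 6 = 7.
Blocks that differ from the original plaintext: P[0], P[1].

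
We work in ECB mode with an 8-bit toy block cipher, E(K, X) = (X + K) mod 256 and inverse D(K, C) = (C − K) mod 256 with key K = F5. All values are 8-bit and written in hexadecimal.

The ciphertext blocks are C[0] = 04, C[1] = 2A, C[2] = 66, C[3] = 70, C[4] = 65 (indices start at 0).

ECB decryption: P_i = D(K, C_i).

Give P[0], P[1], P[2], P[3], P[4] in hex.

P[0] = 0F, P[1] = 35, P[2] = 71, P[3] = 7B, P[4] = 70

P[0]: D(K, 04) = 0F.
P[1]: D(K, 2A) = 35.
P[2]: D(K, 66) = 71.
P[3]: D(K, 70) = 7B.
P[4]: D(K, 65) = 70.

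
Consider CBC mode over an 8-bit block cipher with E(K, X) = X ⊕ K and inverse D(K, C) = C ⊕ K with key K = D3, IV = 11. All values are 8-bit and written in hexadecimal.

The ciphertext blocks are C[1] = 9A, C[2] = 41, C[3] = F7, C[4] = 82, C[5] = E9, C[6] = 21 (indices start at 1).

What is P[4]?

P[4] = A6

CBC decryption: P_i = D(K, C_i) ⊕ C_{i−1}, with C_{0} = IV.
P[4]: D(K, 82) = 51; 51 ⊕ F7 = A6.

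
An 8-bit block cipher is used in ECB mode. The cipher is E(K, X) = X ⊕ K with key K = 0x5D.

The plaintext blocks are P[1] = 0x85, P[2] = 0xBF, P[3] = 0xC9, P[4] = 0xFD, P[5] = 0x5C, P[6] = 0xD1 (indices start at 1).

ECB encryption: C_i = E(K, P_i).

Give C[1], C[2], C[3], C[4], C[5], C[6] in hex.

C[1] = 0xD8, C[2] = 0xE2, C[3] = 0x94, C[4] = 0xA0, C[5] = 0x01, C[6] = 0x8C

C[1]: E(K, 0x85) = 0xD8.
C[2]: E(K, 0xBF) = 0xE2.
C[3]: E(K, 0xC9) = 0x94.
C[4]: E(K, 0xFD) = 0xA0.
C[5]: E(K, 0x5C) = 0x01.
C[6]: E(K, 0xD1) = 0x8C.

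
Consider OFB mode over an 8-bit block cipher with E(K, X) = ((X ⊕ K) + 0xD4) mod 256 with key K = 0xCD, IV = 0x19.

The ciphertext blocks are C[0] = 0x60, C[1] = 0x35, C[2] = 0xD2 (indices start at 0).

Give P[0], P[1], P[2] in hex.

P[0] = 0xC8, P[1] = 0x0C, P[2] = 0x1A

OFB decryption: S_i = E(K, S_{i−1}) with S_{−1} = IV; P_i = C_i ⊕ S_i.
P[0]: S = E(K, 0x19) = 0xA8; 0x60 ⊕ 0xA8 = 0xC8.
P[1]: S = E(K, 0xA8) = 0x39; 0x35 ⊕ 0x39 = 0x0C.
P[2]: S = E(K, 0x39) = 0xC8; 0xD2 ⊕ 0xC8 = 0x1A.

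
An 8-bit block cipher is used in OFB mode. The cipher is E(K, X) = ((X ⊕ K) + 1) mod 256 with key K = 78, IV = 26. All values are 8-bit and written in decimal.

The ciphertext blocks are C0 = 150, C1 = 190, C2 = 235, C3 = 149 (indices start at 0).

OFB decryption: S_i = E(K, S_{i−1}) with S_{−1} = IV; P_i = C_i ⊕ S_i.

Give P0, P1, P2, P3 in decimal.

P0: S = E(K, 26) = 85; 150 ⊕ 85 = 195.
P1: S = E(K, 85) = 28; 190 ⊕ 28 = 162.
P2: S = E(K, 28) = 83; 235 ⊕ 83 = 184.
P3: S = E(K, 83) = 30; 149 ⊕ 30 = 139.

P0 = 195, P1 = 162, P2 = 184, P3 = 139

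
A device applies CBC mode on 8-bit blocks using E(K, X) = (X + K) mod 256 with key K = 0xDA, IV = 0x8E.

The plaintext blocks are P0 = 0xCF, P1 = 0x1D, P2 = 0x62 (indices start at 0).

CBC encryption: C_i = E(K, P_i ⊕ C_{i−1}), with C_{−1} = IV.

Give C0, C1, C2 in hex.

C0 = 0x1B, C1 = 0xE0, C2 = 0x5C

C0: P0 ⊕ 0x8E = 0x41; E(K, 0x41) = 0x1B.
C1: P1 ⊕ 0x1B = 0x06; E(K, 0x06) = 0xE0.
C2: P2 ⊕ 0xE0 = 0x82; E(K, 0x82) = 0x5C.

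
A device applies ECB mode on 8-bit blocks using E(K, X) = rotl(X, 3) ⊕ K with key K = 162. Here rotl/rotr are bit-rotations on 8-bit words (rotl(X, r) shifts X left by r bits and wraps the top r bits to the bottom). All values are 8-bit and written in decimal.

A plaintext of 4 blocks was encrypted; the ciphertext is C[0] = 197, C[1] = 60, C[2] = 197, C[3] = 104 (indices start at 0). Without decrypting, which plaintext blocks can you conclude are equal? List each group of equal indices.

P[0] = P[2]

ECB encrypts each block independently with the same key, so equal ciphertext blocks imply equal plaintext blocks.
C[0] = C[2] = 197, so P[0] = P[2].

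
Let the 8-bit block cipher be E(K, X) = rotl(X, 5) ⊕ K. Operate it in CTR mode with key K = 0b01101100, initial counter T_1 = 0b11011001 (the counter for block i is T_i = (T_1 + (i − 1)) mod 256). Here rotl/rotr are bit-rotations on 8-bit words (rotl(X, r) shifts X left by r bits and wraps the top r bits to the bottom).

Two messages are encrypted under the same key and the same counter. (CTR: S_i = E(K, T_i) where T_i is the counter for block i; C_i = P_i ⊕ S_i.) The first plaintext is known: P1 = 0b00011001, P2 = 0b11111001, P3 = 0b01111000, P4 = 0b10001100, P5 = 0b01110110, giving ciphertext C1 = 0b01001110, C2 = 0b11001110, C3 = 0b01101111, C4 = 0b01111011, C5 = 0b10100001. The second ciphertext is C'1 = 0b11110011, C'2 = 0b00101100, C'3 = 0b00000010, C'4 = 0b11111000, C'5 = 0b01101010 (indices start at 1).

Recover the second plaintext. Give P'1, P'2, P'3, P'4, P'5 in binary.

In CTR with a reused counter, both messages share the same keystream S_i, so C_i ⊕ C'_i = P_i ⊕ P'_i and thus P'_i = P_i ⊕ C_i ⊕ C'_i.
P'1: 0b00011001 ⊕ 0b01001110 ⊕ 0b11110011 = 0b10100100.
P'2: 0b11111001 ⊕ 0b11001110 ⊕ 0b00101100 = 0b00011011.
P'3: 0b01111000 ⊕ 0b01101111 ⊕ 0b00000010 = 0b00010101.
P'4: 0b10001100 ⊕ 0b01111011 ⊕ 0b11111000 = 0b00001111.
P'5: 0b01110110 ⊕ 0b10100001 ⊕ 0b01101010 = 0b10111101.

P'1 = 0b10100100, P'2 = 0b00011011, P'3 = 0b00010101, P'4 = 0b00001111, P'5 = 0b10111101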